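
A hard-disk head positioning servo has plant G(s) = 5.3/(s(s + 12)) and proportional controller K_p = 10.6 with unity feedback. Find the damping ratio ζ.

ζ = 0.8

The closed-loop denominator is s(s+12) + 10.6·5.3 = s² + 12s + 56.18.
So ω_n² = 56.18 ⇒ ω_n = 7.495 rad/s, and ζ = 12/(2ω_n) = 0.8.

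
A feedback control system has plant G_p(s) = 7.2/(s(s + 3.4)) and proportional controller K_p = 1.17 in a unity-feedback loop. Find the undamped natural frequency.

ω_n = 2.9 rad/s

1 + K_p·G_p(s) = 0 gives s² + 3.4s + 8.424 = 0.
Matching s² + 2ζω_n s + ω_n²: ω_n = √8.424 = 2.902 rad/s and 2ζω_n = 3.4, so ζ = 3.4/(2·2.902) = 0.586.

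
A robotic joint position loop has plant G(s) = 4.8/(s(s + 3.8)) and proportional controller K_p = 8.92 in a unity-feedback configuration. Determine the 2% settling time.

T_s ≈ 2.11 s

From 1 + K_pG(s) = 0: s² + 3.8s + 42.82 = 0 ⇒ ω_n = 6.543, ζ = 0.2904.
2% settling time T_s ≈ 4/(ζω_n) = 4/1.9 = 2.11 s.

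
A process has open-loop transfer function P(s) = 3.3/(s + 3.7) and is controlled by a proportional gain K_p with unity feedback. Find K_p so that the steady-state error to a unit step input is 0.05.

For a type-0 loop with proportional control, e_ss = 1/(1 + K_p·P(0)).
P(0) = 0.8919. Require 1/(1 + K_p·0.8919) = 0.05, so 1 + 0.8919·K_p = 20.
K_p = (20 − 1)/0.8919 = 21.3.

K_p = 21.3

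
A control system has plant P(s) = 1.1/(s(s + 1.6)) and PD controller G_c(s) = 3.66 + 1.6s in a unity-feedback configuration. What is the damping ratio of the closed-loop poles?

Forward path: (3.66 + 1.6s)·1.1/(s(s+1.6)). The closed-loop characteristic equation is s² + (1.6 + 1.1·1.6)s + 1.1·3.66 = 0.
That is s² + 3.36s + 4.026 = 0, so ω_n = 2.006 rad/s and ζ = 3.36/(2·2.006) = 0.8373.

ζ = 0.837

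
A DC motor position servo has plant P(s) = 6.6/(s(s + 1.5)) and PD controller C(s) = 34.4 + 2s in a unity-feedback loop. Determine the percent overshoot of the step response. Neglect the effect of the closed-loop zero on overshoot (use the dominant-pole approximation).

17.3%

Forward path: (34.4 + 2s)·6.6/(s(s+1.5)). The closed-loop characteristic equation is s² + (1.5 + 6.6·2)s + 6.6·34.4 = 0.
That is s² + 14.7s + 227 = 0, so ω_n = 15.07 rad/s and ζ = 14.7/(2·15.07) = 0.4878.
%OS = 100·exp(−πζ/√(1−ζ²)) = 17.3%.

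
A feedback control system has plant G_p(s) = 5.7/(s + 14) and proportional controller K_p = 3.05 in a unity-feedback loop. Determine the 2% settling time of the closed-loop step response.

T_s ≈ 0.127 s

Closed-loop transfer function: T(s) = K_p·G_p(s)/(1 + K_p·G_p(s)) = 17.38/(s + 14 + 17.38) = 17.38/(s + 31.38).
Time constant τ = 1/31.38 = 0.03186 s, so the 2% settling time is about 4τ = 0.127 s.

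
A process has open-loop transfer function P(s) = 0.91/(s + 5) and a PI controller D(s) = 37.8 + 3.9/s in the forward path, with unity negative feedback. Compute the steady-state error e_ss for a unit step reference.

The open loop D(s)P(s) has a pole at the origin (type 1), so the static position error constant is infinite and e_ss = 1/(1+∞) = 0.

0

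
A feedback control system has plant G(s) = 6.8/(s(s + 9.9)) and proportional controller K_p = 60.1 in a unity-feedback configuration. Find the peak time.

T_p = 0.16 s

The closed-loop denominator s² + 9.9s + 408.7 gives ω_n = √408.7 = 20.22 and ζ = 9.9/(2ω_n) = 0.2449.
Damped frequency ω_d = ω_n√(1−ζ²) = 19.6 rad/s, so peak time T_p = π/ω_d = 0.16 s.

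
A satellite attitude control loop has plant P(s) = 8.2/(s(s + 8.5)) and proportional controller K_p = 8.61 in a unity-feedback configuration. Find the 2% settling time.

T_s ≈ 0.941 s

Closed-loop characteristic equation: s² + 8.5s + 70.6 = 0, so ω_n = 8.402 rad/s and ζ = 8.5/(2·8.402) = 0.5058.
2% settling time T_s ≈ 4/(ζω_n) = 4/4.25 = 0.941 s.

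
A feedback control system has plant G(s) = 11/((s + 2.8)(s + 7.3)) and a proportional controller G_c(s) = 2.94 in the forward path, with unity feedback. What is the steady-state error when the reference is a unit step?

0.387

The loop is type 0. Static position error constant K_pos = G_c(0)·G(0) = 2.94·0.5382 = 1.582.
Steady-state error to a unit step: e_ss = 1/(1+K_pos) = 1/2.582 = 0.387.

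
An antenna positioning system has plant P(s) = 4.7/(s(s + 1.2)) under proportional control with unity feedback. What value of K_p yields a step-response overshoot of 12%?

K_p = 0.245

From %OS = 100·exp(−πζ/√(1−ζ²)) = 12%, ζ = −ln(0.12)/√(π²+ln²(0.12)) = 0.5594.
Characteristic equation s² + 1.2s + 4.7K_p = 0 gives ζ = 1.2/(2√(4.7K_p)).
Setting ζ = 0.5594: √(4.7K_p) = 1.2/(2·0.5594) = 1.073, so K_p = 1.15/4.7 = 0.245.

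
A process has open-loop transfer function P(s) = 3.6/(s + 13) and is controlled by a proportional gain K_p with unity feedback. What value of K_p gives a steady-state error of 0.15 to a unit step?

K_p = 20.5

The loop is type 0, so e_ss(step) = 1/(1 + K_pos) with K_pos = K_p·P(0).
P(0) = 0.2769. Require 1/(1 + K_p·0.2769) = 0.15, so 1 + 0.2769·K_p = 6.667.
K_p = (6.667 − 1)/0.2769 = 20.5.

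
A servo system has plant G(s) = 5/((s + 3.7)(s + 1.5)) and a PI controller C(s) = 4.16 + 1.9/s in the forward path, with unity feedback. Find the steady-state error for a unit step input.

The open loop C(s)G(s) has a pole at the origin (type 1), so the static position error constant is infinite and e_ss = 1/(1+∞) = 0.

0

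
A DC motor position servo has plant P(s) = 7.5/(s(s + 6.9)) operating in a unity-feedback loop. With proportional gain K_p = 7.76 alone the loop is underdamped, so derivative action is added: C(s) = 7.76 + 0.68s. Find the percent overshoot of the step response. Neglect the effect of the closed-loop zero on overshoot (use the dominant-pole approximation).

Forward path: (7.76 + 0.68s)·7.5/(s(s+6.9)). The closed-loop characteristic equation is s² + (6.9 + 7.5·0.68)s + 7.5·7.76 = 0.
That is s² + 12s + 58.2 = 0, so ω_n = 7.629 rad/s and ζ = 12/(2·7.629) = 0.7865.
%OS = 100·exp(−πζ/√(1−ζ²)) = 1.83%.

1.83%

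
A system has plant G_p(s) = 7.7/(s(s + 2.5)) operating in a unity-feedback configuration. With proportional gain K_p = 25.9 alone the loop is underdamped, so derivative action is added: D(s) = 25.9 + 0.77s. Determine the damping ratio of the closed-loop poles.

Forward path: (25.9 + 0.77s)·7.7/(s(s+2.5)). The closed-loop characteristic equation is s² + (2.5 + 7.7·0.77)s + 7.7·25.9 = 0.
That is s² + 8.429s + 199.4 = 0, so ω_n = 14.12 rad/s and ζ = 8.429/(2·14.12) = 0.2984.

ζ = 0.298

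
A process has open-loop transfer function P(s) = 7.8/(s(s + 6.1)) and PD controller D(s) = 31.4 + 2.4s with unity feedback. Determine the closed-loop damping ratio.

Forward path: (31.4 + 2.4s)·7.8/(s(s+6.1)). The closed-loop characteristic equation is s² + (6.1 + 7.8·2.4)s + 7.8·31.4 = 0.
That is s² + 24.82s + 244.9 = 0, so ω_n = 15.65 rad/s and ζ = 24.82/(2·15.65) = 0.793.

ζ = 0.793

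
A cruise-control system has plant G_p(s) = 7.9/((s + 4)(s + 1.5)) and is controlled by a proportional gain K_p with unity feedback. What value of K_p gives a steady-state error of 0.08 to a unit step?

For a type-0 loop with proportional control, e_ss = 1/(1 + K_p·G_p(0)).
G_p(0) = 1.317. Require 1/(1 + K_p·1.317) = 0.08, so 1 + 1.317·K_p = 12.5.
K_p = (12.5 − 1)/1.317 = 8.73.

K_p = 8.73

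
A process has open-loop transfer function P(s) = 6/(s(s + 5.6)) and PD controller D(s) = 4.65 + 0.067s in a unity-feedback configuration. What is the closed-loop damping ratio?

ζ = 0.568

Forward path: (4.65 + 0.067s)·6/(s(s+5.6)). The closed-loop characteristic equation is s² + (5.6 + 6·0.067)s + 6·4.65 = 0.
That is s² + 6.002s + 27.9 = 0, so ω_n = 5.282 rad/s and ζ = 6.002/(2·5.282) = 0.5682.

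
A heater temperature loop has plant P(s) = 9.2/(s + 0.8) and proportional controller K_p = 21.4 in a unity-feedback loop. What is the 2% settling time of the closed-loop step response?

Closed-loop transfer function: T(s) = K_p·P(s)/(1 + K_p·P(s)) = 196.9/(s + 0.8 + 196.9) = 196.9/(s + 197.7).
Time constant τ = 1/197.7 = 0.005059 s, so the 2% settling time is about 4τ = 0.0202 s.

T_s ≈ 0.0202 s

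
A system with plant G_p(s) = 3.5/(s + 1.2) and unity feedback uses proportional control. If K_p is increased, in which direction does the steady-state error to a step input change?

decrease

The position error constant K_pos = K_p·G_p(0) grows with K_p, and e_ss = 1/(1+K_pos) falls.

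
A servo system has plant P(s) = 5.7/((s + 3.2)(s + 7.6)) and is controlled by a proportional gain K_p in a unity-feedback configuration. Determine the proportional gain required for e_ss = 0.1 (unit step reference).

Steady-state error for a unit step on this type-0 loop is 1/(1 + K_p·P(0)).
P(0) = 0.2344. Require 1/(1 + K_p·0.2344) = 0.1, so 1 + 0.2344·K_p = 10.
K_p = (10 − 1)/0.2344 = 38.4.

K_p = 38.4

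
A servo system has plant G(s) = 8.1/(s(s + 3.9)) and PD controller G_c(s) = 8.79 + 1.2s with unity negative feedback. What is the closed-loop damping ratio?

Forward path: (8.79 + 1.2s)·8.1/(s(s+3.9)). The closed-loop characteristic equation is s² + (3.9 + 8.1·1.2)s + 8.1·8.79 = 0.
That is s² + 13.62s + 71.2 = 0, so ω_n = 8.438 rad/s and ζ = 13.62/(2·8.438) = 0.8071.

ζ = 0.807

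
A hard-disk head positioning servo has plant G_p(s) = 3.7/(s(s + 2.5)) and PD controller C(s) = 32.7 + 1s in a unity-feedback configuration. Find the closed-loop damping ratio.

Forward path: (32.7 + 1s)·3.7/(s(s+2.5)). The closed-loop characteristic equation is s² + (2.5 + 3.7·1)s + 3.7·32.7 = 0.
That is s² + 6.2s + 121 = 0, so ω_n = 11 rad/s and ζ = 6.2/(2·11) = 0.2818.

ζ = 0.282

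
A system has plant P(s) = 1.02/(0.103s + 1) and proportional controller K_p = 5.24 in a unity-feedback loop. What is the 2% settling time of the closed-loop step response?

T_s ≈ 0.0649 s

Closed loop: T(s) = K_p·P/(1+K_p·P) = 5.345/(0.103s + 1 + 5.345), with pole at s = −(1 + 5.345)/0.103 = −61.6.
τ = 1/61.6 = 0.01623 s, so 2% settling time ≈ 4τ = 0.0649 s.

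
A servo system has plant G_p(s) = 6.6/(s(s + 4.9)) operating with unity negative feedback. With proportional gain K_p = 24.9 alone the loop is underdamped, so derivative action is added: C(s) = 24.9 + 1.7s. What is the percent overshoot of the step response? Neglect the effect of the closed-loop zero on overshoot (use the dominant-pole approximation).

Forward path: (24.9 + 1.7s)·6.6/(s(s+4.9)). The closed-loop characteristic equation is s² + (4.9 + 6.6·1.7)s + 6.6·24.9 = 0.
That is s² + 16.12s + 164.3 = 0, so ω_n = 12.82 rad/s and ζ = 16.12/(2·12.82) = 0.6287.
%OS = 100·exp(−πζ/√(1−ζ²)) = 7.89%.

7.89%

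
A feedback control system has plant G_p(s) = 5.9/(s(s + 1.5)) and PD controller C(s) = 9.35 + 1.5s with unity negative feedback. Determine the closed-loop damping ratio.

Forward path: (9.35 + 1.5s)·5.9/(s(s+1.5)). The closed-loop characteristic equation is s² + (1.5 + 5.9·1.5)s + 5.9·9.35 = 0.
That is s² + 10.35s + 55.16 = 0, so ω_n = 7.427 rad/s and ζ = 10.35/(2·7.427) = 0.6968.

ζ = 0.697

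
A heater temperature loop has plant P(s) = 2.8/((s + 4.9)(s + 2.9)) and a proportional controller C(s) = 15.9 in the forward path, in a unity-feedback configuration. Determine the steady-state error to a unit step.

The loop is type 0. Static position error constant K_pos = C(0)·P(0) = 15.9·0.197 = 3.133.
Steady-state error to a unit step: e_ss = 1/(1+K_pos) = 1/4.133 = 0.242.

0.242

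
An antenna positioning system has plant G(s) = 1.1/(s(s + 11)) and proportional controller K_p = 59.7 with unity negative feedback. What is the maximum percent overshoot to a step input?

5.48%

The closed-loop denominator s² + 11s + 65.67 gives ω_n = √65.67 = 8.104 and ζ = 11/(2ω_n) = 0.6787.
%OS = 100·exp(−πζ/√(1−ζ²)) = 100·exp(−π·0.6787/√0.5394) = 5.48%.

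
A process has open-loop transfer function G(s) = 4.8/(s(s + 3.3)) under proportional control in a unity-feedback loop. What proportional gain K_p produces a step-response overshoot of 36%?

K_p = 5.93

From %OS = 100·exp(−πζ/√(1−ζ²)) = 36%, ζ = −ln(0.36)/√(π²+ln²(0.36)) = 0.3093.
Characteristic equation s² + 3.3s + 4.8K_p = 0 gives ζ = 3.3/(2√(4.8K_p)).
Setting ζ = 0.3093: √(4.8K_p) = 3.3/(2·0.3093) = 5.335, so K_p = 28.47/4.8 = 5.93.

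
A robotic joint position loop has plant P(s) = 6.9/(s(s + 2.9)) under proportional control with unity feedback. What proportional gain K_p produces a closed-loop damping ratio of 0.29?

Closed-loop characteristic equation: s² + 2.9s + K_p·6.9 = 0.
So ω_n = √(6.9K_p) and 2ζω_n = 2.9, giving ζ = 2.9/(2√(6.9K_p)).
Setting ζ = 0.29: √(6.9K_p) = 2.9/(2·0.29) = 5, so K_p = 25/6.9 = 3.62.

K_p = 3.62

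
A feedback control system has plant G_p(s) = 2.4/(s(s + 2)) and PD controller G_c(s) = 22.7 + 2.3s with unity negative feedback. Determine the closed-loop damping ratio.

Forward path: (22.7 + 2.3s)·2.4/(s(s+2)). The closed-loop characteristic equation is s² + (2 + 2.4·2.3)s + 2.4·22.7 = 0.
That is s² + 7.52s + 54.48 = 0, so ω_n = 7.381 rad/s and ζ = 7.52/(2·7.381) = 0.5094.

ζ = 0.509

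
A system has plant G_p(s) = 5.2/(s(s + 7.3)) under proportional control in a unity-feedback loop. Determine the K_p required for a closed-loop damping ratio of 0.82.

K_p = 3.81

Closed-loop characteristic equation: s² + 7.3s + K_p·5.2 = 0.
So ω_n = √(5.2K_p) and 2ζω_n = 7.3, giving ζ = 7.3/(2√(5.2K_p)).
Setting ζ = 0.82: √(5.2K_p) = 7.3/(2·0.82) = 4.451, so K_p = 19.81/5.2 = 3.81.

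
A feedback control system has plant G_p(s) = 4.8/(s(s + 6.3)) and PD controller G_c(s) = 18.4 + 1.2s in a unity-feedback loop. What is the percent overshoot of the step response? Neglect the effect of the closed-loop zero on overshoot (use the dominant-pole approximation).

Forward path: (18.4 + 1.2s)·4.8/(s(s+6.3)). The closed-loop characteristic equation is s² + (6.3 + 4.8·1.2)s + 4.8·18.4 = 0.
That is s² + 12.06s + 88.32 = 0, so ω_n = 9.398 rad/s and ζ = 12.06/(2·9.398) = 0.6416.
%OS = 100·exp(−πζ/√(1−ζ²)) = 7.22%.

7.22%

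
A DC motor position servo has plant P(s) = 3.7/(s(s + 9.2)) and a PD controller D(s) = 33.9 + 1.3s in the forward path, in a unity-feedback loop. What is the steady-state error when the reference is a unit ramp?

0.0733

The loop has one pole at the origin (type 1). Velocity error constant K_v = lim_{s→0} s·D(s)P(s) = 33.9·3.7/9.2 = 13.63.
Steady-state error to a unit ramp: e_ss = 1/K_v = 0.0733.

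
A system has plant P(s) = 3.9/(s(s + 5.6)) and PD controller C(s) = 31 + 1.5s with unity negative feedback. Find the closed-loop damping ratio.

Forward path: (31 + 1.5s)·3.9/(s(s+5.6)). The closed-loop characteristic equation is s² + (5.6 + 3.9·1.5)s + 3.9·31 = 0.
That is s² + 11.45s + 120.9 = 0, so ω_n = 11 rad/s and ζ = 11.45/(2·11) = 0.5207.

ζ = 0.521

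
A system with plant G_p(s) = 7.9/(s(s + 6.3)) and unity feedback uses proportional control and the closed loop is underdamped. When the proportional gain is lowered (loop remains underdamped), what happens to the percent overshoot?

decrease

ζ = 6.3/(2√(7.9K_p)) rises as K_p falls; higher damping means less overshoot.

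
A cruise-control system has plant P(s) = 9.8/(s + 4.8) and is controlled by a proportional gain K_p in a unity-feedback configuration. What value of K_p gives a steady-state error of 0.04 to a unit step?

For a type-0 loop with proportional control, e_ss = 1/(1 + K_p·P(0)).
P(0) = 2.042. Require 1/(1 + K_p·2.042) = 0.04, so 1 + 2.042·K_p = 25.
K_p = (25 − 1)/2.042 = 11.8.

K_p = 11.8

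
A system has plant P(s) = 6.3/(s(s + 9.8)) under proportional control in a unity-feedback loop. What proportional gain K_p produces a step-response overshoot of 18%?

From %OS = 100·exp(−πζ/√(1−ζ²)) = 18%, ζ = −ln(0.18)/√(π²+ln²(0.18)) = 0.4791.
Characteristic equation s² + 9.8s + 6.3K_p = 0 gives ζ = 9.8/(2√(6.3K_p)).
Setting ζ = 0.4791: √(6.3K_p) = 9.8/(2·0.4791) = 10.23, so K_p = 104.6/6.3 = 16.6.

K_p = 16.6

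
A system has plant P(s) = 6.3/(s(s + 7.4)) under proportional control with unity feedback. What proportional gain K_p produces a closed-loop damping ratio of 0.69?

Closed-loop characteristic equation: s² + 7.4s + K_p·6.3 = 0.
So ω_n = √(6.3K_p) and 2ζω_n = 7.4, giving ζ = 7.4/(2√(6.3K_p)).
Setting ζ = 0.69: √(6.3K_p) = 7.4/(2·0.69) = 5.362, so K_p = 28.75/6.3 = 4.56.

K_p = 4.56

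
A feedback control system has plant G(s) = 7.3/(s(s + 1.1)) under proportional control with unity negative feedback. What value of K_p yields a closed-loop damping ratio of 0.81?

Closed-loop characteristic equation: s² + 1.1s + K_p·7.3 = 0.
So ω_n = √(7.3K_p) and 2ζω_n = 1.1, giving ζ = 1.1/(2√(7.3K_p)).
Setting ζ = 0.81: √(7.3K_p) = 1.1/(2·0.81) = 0.679, so K_p = 0.4611/7.3 = 0.0632.

K_p = 0.0632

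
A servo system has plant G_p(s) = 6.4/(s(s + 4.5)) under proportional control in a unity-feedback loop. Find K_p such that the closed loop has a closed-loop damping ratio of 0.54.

Closed-loop characteristic equation: s² + 4.5s + K_p·6.4 = 0.
So ω_n = √(6.4K_p) and 2ζω_n = 4.5, giving ζ = 4.5/(2√(6.4K_p)).
Setting ζ = 0.54: √(6.4K_p) = 4.5/(2·0.54) = 4.167, so K_p = 17.36/6.4 = 2.71.

K_p = 2.71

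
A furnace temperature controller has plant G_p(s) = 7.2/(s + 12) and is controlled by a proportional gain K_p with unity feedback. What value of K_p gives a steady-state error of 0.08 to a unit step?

K_p = 19.2

The loop is type 0, so e_ss(step) = 1/(1 + K_pos) with K_pos = K_p·G_p(0).
G_p(0) = 0.6. Require 1/(1 + K_p·0.6) = 0.08, so 1 + 0.6·K_p = 12.5.
K_p = (12.5 − 1)/0.6 = 19.2.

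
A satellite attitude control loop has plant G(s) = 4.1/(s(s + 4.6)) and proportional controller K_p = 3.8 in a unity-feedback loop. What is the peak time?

The closed-loop denominator s² + 4.6s + 15.58 gives ω_n = √15.58 = 3.947 and ζ = 4.6/(2ω_n) = 0.5827.
Damped frequency ω_d = ω_n√(1−ζ²) = 3.208 rad/s, so peak time T_p = π/ω_d = 0.979 s.

T_p = 0.979 s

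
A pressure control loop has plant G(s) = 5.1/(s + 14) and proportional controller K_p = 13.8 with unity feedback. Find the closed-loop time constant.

Closed-loop transfer function: T(s) = K_p·G(s)/(1 + K_p·G(s)) = 70.38/(s + 14 + 70.38) = 70.38/(s + 84.38).
Time constant τ = 1/84.38 = 0.0119 s.

τ = 0.0119 s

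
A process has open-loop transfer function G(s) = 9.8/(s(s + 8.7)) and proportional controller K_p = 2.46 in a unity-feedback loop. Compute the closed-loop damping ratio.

ζ = 0.886

The closed-loop denominator is s(s+8.7) + 2.46·9.8 = s² + 8.7s + 24.11.
Matching s² + 2ζω_n s + ω_n²: ω_n = √24.11 = 4.91 rad/s and 2ζω_n = 8.7, so ζ = 8.7/(2·4.91) = 0.886.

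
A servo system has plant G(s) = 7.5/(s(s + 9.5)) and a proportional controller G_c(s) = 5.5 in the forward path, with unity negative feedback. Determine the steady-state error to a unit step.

0

The open loop G_c(s)G(s) has a pole at the origin (type 1), so the static position error constant is infinite and e_ss = 1/(1+∞) = 0.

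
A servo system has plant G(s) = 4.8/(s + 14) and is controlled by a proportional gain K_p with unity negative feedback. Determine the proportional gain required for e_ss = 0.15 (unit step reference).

K_p = 16.5

The loop is type 0, so e_ss(step) = 1/(1 + K_pos) with K_pos = K_p·G(0).
G(0) = 0.3429. Require 1/(1 + K_p·0.3429) = 0.15, so 1 + 0.3429·K_p = 6.667.
K_p = (6.667 − 1)/0.3429 = 16.5.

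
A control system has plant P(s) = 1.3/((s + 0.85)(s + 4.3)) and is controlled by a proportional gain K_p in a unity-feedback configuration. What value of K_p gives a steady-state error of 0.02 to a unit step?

K_p = 138

For a type-0 loop with proportional control, e_ss = 1/(1 + K_p·P(0)).
P(0) = 0.3557. Require 1/(1 + K_p·0.3557) = 0.02, so 1 + 0.3557·K_p = 50.
K_p = (50 − 1)/0.3557 = 138.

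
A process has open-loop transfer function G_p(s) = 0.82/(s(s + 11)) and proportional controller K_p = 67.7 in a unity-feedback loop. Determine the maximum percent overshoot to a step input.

3.21%

Closed-loop characteristic equation: s² + 11s + 55.51 = 0, so ω_n = 7.451 rad/s and ζ = 11/(2·7.451) = 0.7382.
%OS = 100·exp(−πζ/√(1−ζ²)) = 100·exp(−π·0.7382/√0.4551) = 3.21%.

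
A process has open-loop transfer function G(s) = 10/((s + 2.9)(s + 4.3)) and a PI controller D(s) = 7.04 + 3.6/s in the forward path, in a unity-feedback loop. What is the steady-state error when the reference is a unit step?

0

The open loop D(s)G(s) has a pole at the origin (type 1), so the static position error constant is infinite and e_ss = 1/(1+∞) = 0.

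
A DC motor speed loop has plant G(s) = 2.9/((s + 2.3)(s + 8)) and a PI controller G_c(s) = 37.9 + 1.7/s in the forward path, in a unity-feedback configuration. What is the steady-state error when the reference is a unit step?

0

The open loop G_c(s)G(s) has a pole at the origin (type 1), so the static position error constant is infinite and e_ss = 1/(1+∞) = 0.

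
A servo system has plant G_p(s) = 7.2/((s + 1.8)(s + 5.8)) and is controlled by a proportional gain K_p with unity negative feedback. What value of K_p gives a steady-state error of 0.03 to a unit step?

K_p = 46.9

The loop is type 0, so e_ss(step) = 1/(1 + K_pos) with K_pos = K_p·G_p(0).
G_p(0) = 0.6897. Require 1/(1 + K_p·0.6897) = 0.03, so 1 + 0.6897·K_p = 33.33.
K_p = (33.33 − 1)/0.6897 = 46.9.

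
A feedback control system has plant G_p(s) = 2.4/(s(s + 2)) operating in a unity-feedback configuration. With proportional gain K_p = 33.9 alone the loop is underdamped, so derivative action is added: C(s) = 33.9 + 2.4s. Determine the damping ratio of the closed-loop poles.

Forward path: (33.9 + 2.4s)·2.4/(s(s+2)). The closed-loop characteristic equation is s² + (2 + 2.4·2.4)s + 2.4·33.9 = 0.
That is s² + 7.76s + 81.36 = 0, so ω_n = 9.02 rad/s and ζ = 7.76/(2·9.02) = 0.4302.

ζ = 0.43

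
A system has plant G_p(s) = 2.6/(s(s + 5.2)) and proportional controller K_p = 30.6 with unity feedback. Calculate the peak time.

From 1 + K_pG_p(s) = 0: s² + 5.2s + 79.56 = 0 ⇒ ω_n = 8.92, ζ = 0.2915.
Damped frequency ω_d = ω_n√(1−ζ²) = 8.532 rad/s, so peak time T_p = π/ω_d = 0.368 s.

T_p = 0.368 s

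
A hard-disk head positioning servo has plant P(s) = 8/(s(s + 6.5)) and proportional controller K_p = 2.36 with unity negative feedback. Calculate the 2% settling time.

The closed-loop denominator s² + 6.5s + 18.88 gives ω_n = √18.88 = 4.345 and ζ = 6.5/(2ω_n) = 0.748.
2% settling time T_s ≈ 4/(ζω_n) = 4/3.25 = 1.23 s.

T_s ≈ 1.23 s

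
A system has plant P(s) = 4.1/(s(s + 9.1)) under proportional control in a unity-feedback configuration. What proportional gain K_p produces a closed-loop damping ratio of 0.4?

K_p = 31.6

Closed-loop characteristic equation: s² + 9.1s + K_p·4.1 = 0.
So ω_n = √(4.1K_p) and 2ζω_n = 9.1, giving ζ = 9.1/(2√(4.1K_p)).
Setting ζ = 0.4: √(4.1K_p) = 9.1/(2·0.4) = 11.37, so K_p = 129.4/4.1 = 31.6.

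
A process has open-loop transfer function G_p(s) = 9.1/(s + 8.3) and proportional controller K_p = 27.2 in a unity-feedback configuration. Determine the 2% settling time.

T_s ≈ 0.0156 s

Closed-loop transfer function: T(s) = K_p·G_p(s)/(1 + K_p·G_p(s)) = 247.5/(s + 8.3 + 247.5) = 247.5/(s + 255.8).
Time constant τ = 1/255.8 = 0.003909 s, so the 2% settling time is about 4τ = 0.0156 s.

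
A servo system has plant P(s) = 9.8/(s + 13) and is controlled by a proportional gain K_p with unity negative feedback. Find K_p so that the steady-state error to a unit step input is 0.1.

Steady-state error for a unit step on this type-0 loop is 1/(1 + K_p·P(0)).
P(0) = 0.7538. Require 1/(1 + K_p·0.7538) = 0.1, so 1 + 0.7538·K_p = 10.
K_p = (10 − 1)/0.7538 = 11.9.

K_p = 11.9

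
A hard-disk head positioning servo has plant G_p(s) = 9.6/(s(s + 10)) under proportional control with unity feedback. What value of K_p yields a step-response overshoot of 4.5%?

From %OS = 100·exp(−πζ/√(1−ζ²)) = 4.5%, ζ = −ln(0.045)/√(π²+ln²(0.045)) = 0.7025.
Characteristic equation s² + 10s + 9.6K_p = 0 gives ζ = 10/(2√(9.6K_p)).
Setting ζ = 0.7025: √(9.6K_p) = 10/(2·0.7025) = 7.117, so K_p = 50.66/9.6 = 5.28.

K_p = 5.28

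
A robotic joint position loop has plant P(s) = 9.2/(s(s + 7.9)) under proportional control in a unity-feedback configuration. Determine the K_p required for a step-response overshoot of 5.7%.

From %OS = 100·exp(−πζ/√(1−ζ²)) = 5.7%, ζ = −ln(0.057)/√(π²+ln²(0.057)) = 0.6738.
Characteristic equation s² + 7.9s + 9.2K_p = 0 gives ζ = 7.9/(2√(9.2K_p)).
Setting ζ = 0.6738: √(9.2K_p) = 7.9/(2·0.6738) = 5.862, so K_p = 34.37/9.2 = 3.74.

K_p = 3.74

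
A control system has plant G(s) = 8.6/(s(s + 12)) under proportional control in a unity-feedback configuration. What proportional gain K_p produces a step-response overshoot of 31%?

K_p = 34.3

From %OS = 100·exp(−πζ/√(1−ζ²)) = 31%, ζ = −ln(0.31)/√(π²+ln²(0.31)) = 0.3493.
Characteristic equation s² + 12s + 8.6K_p = 0 gives ζ = 12/(2√(8.6K_p)).
Setting ζ = 0.3493: √(8.6K_p) = 12/(2·0.3493) = 17.18, so K_p = 295/8.6 = 34.3.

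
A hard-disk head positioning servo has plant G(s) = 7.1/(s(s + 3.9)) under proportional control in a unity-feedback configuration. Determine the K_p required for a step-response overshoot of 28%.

K_p = 3.8

From %OS = 100·exp(−πζ/√(1−ζ²)) = 28%, ζ = −ln(0.28)/√(π²+ln²(0.28)) = 0.3755.
Characteristic equation s² + 3.9s + 7.1K_p = 0 gives ζ = 3.9/(2√(7.1K_p)).
Setting ζ = 0.3755: √(7.1K_p) = 3.9/(2·0.3755) = 5.193, so K_p = 26.96/7.1 = 3.8.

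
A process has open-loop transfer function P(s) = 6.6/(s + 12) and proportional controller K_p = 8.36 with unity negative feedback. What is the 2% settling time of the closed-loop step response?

T_s ≈ 0.0595 s

Closed-loop transfer function: T(s) = K_p·P(s)/(1 + K_p·P(s)) = 55.18/(s + 12 + 55.18) = 55.18/(s + 67.18).
Time constant τ = 1/67.18 = 0.01489 s, so the 2% settling time is about 4τ = 0.0595 s.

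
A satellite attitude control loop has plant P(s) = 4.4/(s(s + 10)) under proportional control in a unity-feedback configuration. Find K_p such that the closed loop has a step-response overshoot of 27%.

From %OS = 100·exp(−πζ/√(1−ζ²)) = 27%, ζ = −ln(0.27)/√(π²+ln²(0.27)) = 0.3847.
Characteristic equation s² + 10s + 4.4K_p = 0 gives ζ = 10/(2√(4.4K_p)).
Setting ζ = 0.3847: √(4.4K_p) = 10/(2·0.3847) = 13, so K_p = 168.9/4.4 = 38.4.

K_p = 38.4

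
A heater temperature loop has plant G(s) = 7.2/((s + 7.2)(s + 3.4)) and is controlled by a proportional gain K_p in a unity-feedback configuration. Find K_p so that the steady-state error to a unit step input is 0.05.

K_p = 64.6

The loop is type 0, so e_ss(step) = 1/(1 + K_pos) with K_pos = K_p·G(0).
G(0) = 0.2941. Require 1/(1 + K_p·0.2941) = 0.05, so 1 + 0.2941·K_p = 20.
K_p = (20 − 1)/0.2941 = 64.6.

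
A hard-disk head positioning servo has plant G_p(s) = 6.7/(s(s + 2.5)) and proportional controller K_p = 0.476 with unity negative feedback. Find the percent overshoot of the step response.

4.6%

Closed-loop characteristic equation: s² + 2.5s + 3.189 = 0, so ω_n = 1.786 rad/s and ζ = 2.5/(2·1.786) = 0.7.
%OS = 100·exp(−πζ/√(1−ζ²)) = 100·exp(−π·0.7/√0.5101) = 4.6%.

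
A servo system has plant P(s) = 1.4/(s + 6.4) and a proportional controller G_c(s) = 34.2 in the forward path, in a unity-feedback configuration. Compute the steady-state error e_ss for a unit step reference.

The loop is type 0. Static position error constant K_pos = G_c(0)·P(0) = 34.2·0.2187 = 7.481.
Steady-state error to a unit step: e_ss = 1/(1+K_pos) = 1/8.481 = 0.118.

0.118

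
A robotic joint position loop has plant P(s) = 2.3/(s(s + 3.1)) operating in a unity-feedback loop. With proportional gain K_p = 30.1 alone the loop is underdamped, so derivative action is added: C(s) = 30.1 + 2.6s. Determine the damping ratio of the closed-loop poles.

Forward path: (30.1 + 2.6s)·2.3/(s(s+3.1)). The closed-loop characteristic equation is s² + (3.1 + 2.3·2.6)s + 2.3·30.1 = 0.
That is s² + 9.08s + 69.23 = 0, so ω_n = 8.32 rad/s and ζ = 9.08/(2·8.32) = 0.5456.

ζ = 0.546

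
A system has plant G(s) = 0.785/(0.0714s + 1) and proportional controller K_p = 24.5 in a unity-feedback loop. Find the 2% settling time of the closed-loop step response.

Closed loop: T(s) = K_p·G/(1+K_p·G) = 19.23/(0.0714s + 1 + 19.23), with pole at s = −(1 + 19.23)/0.0714 = −283.4.
τ = 1/283.4 = 0.003529 s, so 2% settling time ≈ 4τ = 0.0141 s.

T_s ≈ 0.0141 s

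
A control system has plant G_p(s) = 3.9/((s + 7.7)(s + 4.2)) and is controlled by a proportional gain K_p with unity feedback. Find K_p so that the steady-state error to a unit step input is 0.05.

K_p = 158

For a type-0 loop with proportional control, e_ss = 1/(1 + K_p·G_p(0)).
G_p(0) = 0.1206. Require 1/(1 + K_p·0.1206) = 0.05, so 1 + 0.1206·K_p = 20.
K_p = (20 − 1)/0.1206 = 158.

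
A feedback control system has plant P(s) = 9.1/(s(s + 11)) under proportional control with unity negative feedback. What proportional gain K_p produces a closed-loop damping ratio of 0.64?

K_p = 8.12

Closed-loop characteristic equation: s² + 11s + K_p·9.1 = 0.
So ω_n = √(9.1K_p) and 2ζω_n = 11, giving ζ = 11/(2√(9.1K_p)).
Setting ζ = 0.64: √(9.1K_p) = 11/(2·0.64) = 8.594, so K_p = 73.85/9.1 = 8.12.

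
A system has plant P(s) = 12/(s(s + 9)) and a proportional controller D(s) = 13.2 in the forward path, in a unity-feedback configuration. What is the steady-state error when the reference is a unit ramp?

0.0568

The loop has one pole at the origin (type 1). Velocity error constant K_v = lim_{s→0} s·D(s)P(s) = 13.2·12/9 = 17.6.
Steady-state error to a unit ramp: e_ss = 1/K_v = 0.0568.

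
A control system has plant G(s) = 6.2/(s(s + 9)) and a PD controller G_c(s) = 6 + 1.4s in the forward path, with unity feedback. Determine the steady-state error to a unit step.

0

The open loop G_c(s)G(s) has a pole at the origin (type 1), so the static position error constant is infinite and e_ss = 1/(1+∞) = 0.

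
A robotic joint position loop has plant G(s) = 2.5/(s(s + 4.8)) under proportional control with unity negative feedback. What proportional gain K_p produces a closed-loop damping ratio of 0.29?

K_p = 27.4

Closed-loop characteristic equation: s² + 4.8s + K_p·2.5 = 0.
So ω_n = √(2.5K_p) and 2ζω_n = 4.8, giving ζ = 4.8/(2√(2.5K_p)).
Setting ζ = 0.29: √(2.5K_p) = 4.8/(2·0.29) = 8.276, so K_p = 68.49/2.5 = 27.4.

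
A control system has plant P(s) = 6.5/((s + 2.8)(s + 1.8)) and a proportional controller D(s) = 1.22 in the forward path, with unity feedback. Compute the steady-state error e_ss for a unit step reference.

The loop is type 0. Static position error constant K_pos = D(0)·P(0) = 1.22·1.29 = 1.573.
Steady-state error to a unit step: e_ss = 1/(1+K_pos) = 1/2.573 = 0.389.

0.389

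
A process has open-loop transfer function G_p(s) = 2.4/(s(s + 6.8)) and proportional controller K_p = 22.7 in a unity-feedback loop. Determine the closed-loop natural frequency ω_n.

ω_n = 7.38 rad/s

With unity feedback the closed-loop characteristic equation is s² + 6.8s + 22.7·2.4 = s² + 6.8s + 54.48 = 0.
So ω_n² = 54.48 ⇒ ω_n = 7.381 rad/s, and ζ = 6.8/(2ω_n) = 0.461.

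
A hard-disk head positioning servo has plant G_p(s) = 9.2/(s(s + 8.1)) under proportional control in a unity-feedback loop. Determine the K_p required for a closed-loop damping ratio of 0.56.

K_p = 5.69

Closed-loop characteristic equation: s² + 8.1s + K_p·9.2 = 0.
So ω_n = √(9.2K_p) and 2ζω_n = 8.1, giving ζ = 8.1/(2√(9.2K_p)).
Setting ζ = 0.56: √(9.2K_p) = 8.1/(2·0.56) = 7.232, so K_p = 52.3/9.2 = 5.69.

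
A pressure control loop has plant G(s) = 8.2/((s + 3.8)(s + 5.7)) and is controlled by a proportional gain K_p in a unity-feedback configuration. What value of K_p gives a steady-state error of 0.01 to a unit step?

For a type-0 loop with proportional control, e_ss = 1/(1 + K_p·G(0)).
G(0) = 0.3786. Require 1/(1 + K_p·0.3786) = 0.01, so 1 + 0.3786·K_p = 100.
K_p = (100 − 1)/0.3786 = 262.

K_p = 262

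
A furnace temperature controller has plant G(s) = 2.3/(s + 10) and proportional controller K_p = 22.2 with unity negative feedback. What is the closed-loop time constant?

τ = 0.0164 s

Closed-loop transfer function: T(s) = K_p·G(s)/(1 + K_p·G(s)) = 51.06/(s + 10 + 51.06) = 51.06/(s + 61.06).
Time constant τ = 1/61.06 = 0.0164 s.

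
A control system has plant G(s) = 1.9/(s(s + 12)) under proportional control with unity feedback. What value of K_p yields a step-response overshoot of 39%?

From %OS = 100·exp(−πζ/√(1−ζ²)) = 39%, ζ = −ln(0.39)/√(π²+ln²(0.39)) = 0.2871.
Characteristic equation s² + 12s + 1.9K_p = 0 gives ζ = 12/(2√(1.9K_p)).
Setting ζ = 0.2871: √(1.9K_p) = 12/(2·0.2871) = 20.9, so K_p = 436.7/1.9 = 230.

K_p = 230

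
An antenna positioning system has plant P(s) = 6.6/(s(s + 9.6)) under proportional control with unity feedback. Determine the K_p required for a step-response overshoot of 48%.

K_p = 67.4

From %OS = 100·exp(−πζ/√(1−ζ²)) = 48%, ζ = −ln(0.48)/√(π²+ln²(0.48)) = 0.2275.
Characteristic equation s² + 9.6s + 6.6K_p = 0 gives ζ = 9.6/(2√(6.6K_p)).
Setting ζ = 0.2275: √(6.6K_p) = 9.6/(2·0.2275) = 21.1, so K_p = 445.2/6.6 = 67.4.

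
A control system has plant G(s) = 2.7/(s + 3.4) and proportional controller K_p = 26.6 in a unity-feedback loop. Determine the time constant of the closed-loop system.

Closed-loop transfer function: T(s) = K_p·G(s)/(1 + K_p·G(s)) = 71.82/(s + 3.4 + 71.82) = 71.82/(s + 75.22).
Time constant τ = 1/75.22 = 0.0133 s.

τ = 0.0133 s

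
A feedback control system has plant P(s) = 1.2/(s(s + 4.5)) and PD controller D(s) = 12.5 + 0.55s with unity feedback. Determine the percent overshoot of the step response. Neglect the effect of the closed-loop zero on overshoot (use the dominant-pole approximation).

6.04%

Forward path: (12.5 + 0.55s)·1.2/(s(s+4.5)). The closed-loop characteristic equation is s² + (4.5 + 1.2·0.55)s + 1.2·12.5 = 0.
That is s² + 5.16s + 15 = 0, so ω_n = 3.873 rad/s and ζ = 5.16/(2·3.873) = 0.6662.
%OS = 100·exp(−πζ/√(1−ζ²)) = 6.04%.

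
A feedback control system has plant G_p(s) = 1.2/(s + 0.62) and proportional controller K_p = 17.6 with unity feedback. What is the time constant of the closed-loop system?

Closed-loop transfer function: T(s) = K_p·G_p(s)/(1 + K_p·G_p(s)) = 21.12/(s + 0.62 + 21.12) = 21.12/(s + 21.74).
Time constant τ = 1/21.74 = 0.046 s.

τ = 0.046 s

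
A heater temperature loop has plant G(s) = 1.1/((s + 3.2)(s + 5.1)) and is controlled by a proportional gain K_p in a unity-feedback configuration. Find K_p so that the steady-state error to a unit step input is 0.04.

K_p = 356

Steady-state error for a unit step on this type-0 loop is 1/(1 + K_p·G(0)).
G(0) = 0.0674. Require 1/(1 + K_p·0.0674) = 0.04, so 1 + 0.0674·K_p = 25.
K_p = (25 − 1)/0.0674 = 356.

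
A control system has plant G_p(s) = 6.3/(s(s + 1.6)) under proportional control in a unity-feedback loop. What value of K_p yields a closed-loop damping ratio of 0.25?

K_p = 1.63

Closed-loop characteristic equation: s² + 1.6s + K_p·6.3 = 0.
So ω_n = √(6.3K_p) and 2ζω_n = 1.6, giving ζ = 1.6/(2√(6.3K_p)).
Setting ζ = 0.25: √(6.3K_p) = 1.6/(2·0.25) = 3.2, so K_p = 10.24/6.3 = 1.63.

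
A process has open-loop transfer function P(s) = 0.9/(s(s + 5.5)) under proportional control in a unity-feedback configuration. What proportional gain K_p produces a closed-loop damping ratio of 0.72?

K_p = 16.2

Closed-loop characteristic equation: s² + 5.5s + K_p·0.9 = 0.
So ω_n = √(0.9K_p) and 2ζω_n = 5.5, giving ζ = 5.5/(2√(0.9K_p)).
Setting ζ = 0.72: √(0.9K_p) = 5.5/(2·0.72) = 3.819, so K_p = 14.59/0.9 = 16.2.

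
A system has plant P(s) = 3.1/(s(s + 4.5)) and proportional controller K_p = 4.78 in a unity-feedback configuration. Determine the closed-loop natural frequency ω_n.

The closed-loop denominator is s(s+4.5) + 4.78·3.1 = s² + 4.5s + 14.82.
So ω_n² = 14.82 ⇒ ω_n = 3.849 rad/s, and ζ = 4.5/(2ω_n) = 0.585.

ω_n = 3.85 rad/s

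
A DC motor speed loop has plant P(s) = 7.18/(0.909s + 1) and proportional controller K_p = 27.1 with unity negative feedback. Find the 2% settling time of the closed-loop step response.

T_s ≈ 0.0186 s

Closed loop: T(s) = K_p·P/(1+K_p·P) = 194.6/(0.909s + 1 + 194.6), with pole at s = −(1 + 194.6)/0.909 = −215.2.
τ = 1/215.2 = 0.004648 s, so 2% settling time ≈ 4τ = 0.0186 s.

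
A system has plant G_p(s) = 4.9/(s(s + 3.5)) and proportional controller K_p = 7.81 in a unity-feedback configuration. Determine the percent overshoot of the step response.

39.6%

The closed-loop denominator s² + 3.5s + 38.27 gives ω_n = √38.27 = 6.186 and ζ = 3.5/(2ω_n) = 0.2829.
%OS = 100·exp(−πζ/√(1−ζ²)) = 100·exp(−π·0.2829/√0.92) = 39.6%.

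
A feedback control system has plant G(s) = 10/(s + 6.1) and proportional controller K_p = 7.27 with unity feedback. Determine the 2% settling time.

Closed-loop transfer function: T(s) = K_p·G(s)/(1 + K_p·G(s)) = 72.7/(s + 6.1 + 72.7) = 72.7/(s + 78.8).
Time constant τ = 1/78.8 = 0.01269 s, so the 2% settling time is about 4τ = 0.0508 s.

T_s ≈ 0.0508 s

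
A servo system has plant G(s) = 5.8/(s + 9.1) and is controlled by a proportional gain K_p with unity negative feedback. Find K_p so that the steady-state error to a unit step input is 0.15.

The loop is type 0, so e_ss(step) = 1/(1 + K_pos) with K_pos = K_p·G(0).
G(0) = 0.6374. Require 1/(1 + K_p·0.6374) = 0.15, so 1 + 0.6374·K_p = 6.667.
K_p = (6.667 − 1)/0.6374 = 8.89.

K_p = 8.89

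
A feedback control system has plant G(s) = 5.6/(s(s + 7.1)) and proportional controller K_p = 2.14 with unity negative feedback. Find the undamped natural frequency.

ω_n = 3.46 rad/s

The closed-loop denominator is s(s+7.1) + 2.14·5.6 = s² + 7.1s + 11.98.
Matching s² + 2ζω_n s + ω_n²: ω_n = √11.98 = 3.462 rad/s and 2ζω_n = 7.1, so ζ = 7.1/(2·3.462) = 1.03.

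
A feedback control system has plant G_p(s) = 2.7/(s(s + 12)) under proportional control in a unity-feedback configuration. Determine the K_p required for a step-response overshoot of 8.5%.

From %OS = 100·exp(−πζ/√(1−ζ²)) = 8.5%, ζ = −ln(0.085)/√(π²+ln²(0.085)) = 0.6173.
Characteristic equation s² + 12s + 2.7K_p = 0 gives ζ = 12/(2√(2.7K_p)).
Setting ζ = 0.6173: √(2.7K_p) = 12/(2·0.6173) = 9.72, so K_p = 94.47/2.7 = 35.

K_p = 35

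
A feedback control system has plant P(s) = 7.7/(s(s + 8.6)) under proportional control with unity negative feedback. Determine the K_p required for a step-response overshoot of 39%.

K_p = 29.1

From %OS = 100·exp(−πζ/√(1−ζ²)) = 39%, ζ = −ln(0.39)/√(π²+ln²(0.39)) = 0.2871.
Characteristic equation s² + 8.6s + 7.7K_p = 0 gives ζ = 8.6/(2√(7.7K_p)).
Setting ζ = 0.2871: √(7.7K_p) = 8.6/(2·0.2871) = 14.98, so K_p = 224.3/7.7 = 29.1.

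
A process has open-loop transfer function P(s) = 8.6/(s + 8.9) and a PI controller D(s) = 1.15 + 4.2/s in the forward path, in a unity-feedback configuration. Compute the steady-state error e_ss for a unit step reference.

0

The open loop D(s)P(s) has a pole at the origin (type 1), so the static position error constant is infinite and e_ss = 1/(1+∞) = 0.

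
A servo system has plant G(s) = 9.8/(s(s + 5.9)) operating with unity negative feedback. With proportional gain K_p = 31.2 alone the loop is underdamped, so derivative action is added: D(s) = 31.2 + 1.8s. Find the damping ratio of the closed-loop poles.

ζ = 0.673

Forward path: (31.2 + 1.8s)·9.8/(s(s+5.9)). The closed-loop characteristic equation is s² + (5.9 + 9.8·1.8)s + 9.8·31.2 = 0.
That is s² + 23.54s + 305.8 = 0, so ω_n = 17.49 rad/s and ζ = 23.54/(2·17.49) = 0.6731.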